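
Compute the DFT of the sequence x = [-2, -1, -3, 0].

X[k] = Σ(n=0 to 3) x[n] · ω_4^(nk)
where ω_4 = e^(-2πi/4)

Computing each X[k]:
X[0] = -6
X[1] = 1+1i
X[2] = -4
X[3] = 1-1i

X = [-6, 1+1i, -4, 1-1i]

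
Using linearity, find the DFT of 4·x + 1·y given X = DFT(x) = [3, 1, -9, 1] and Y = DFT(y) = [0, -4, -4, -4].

By linearity: DFT(4x + 1y) = 4·DFT(x) + 1·DFT(y)
= 4·[3, 1, -9, 1] + 1·[0, -4, -4, -4]

Computing element-wise:
Z[0] = 4·(3) + 1·(0) = 12
Z[1] = 4·(1) + 1·(-4) = 0
Z[2] = 4·(-9) + 1·(-4) = -40
Z[3] = 4·(1) + 1·(-4) = 0

DFT(4x + 1y) = 4·X + 1·Y = [12, 0, -40, 0]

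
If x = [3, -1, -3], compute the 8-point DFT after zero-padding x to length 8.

Original 3-point DFT: [-1, 5.0000-1.7321i, 5.0000+1.7321i]
Zero-padded 8-point DFT provides frequency interpolation.

DFT_8([x, 0, ...]) = [-1, 2.2929+3.7071i, 6+1i, 3.7071-2.2929i, 1, 3.7071+2.2929i, 6-1i, 2.2929-3.7071i]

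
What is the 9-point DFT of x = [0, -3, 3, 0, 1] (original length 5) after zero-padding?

Original 5-point DFT: [1, -3.0451+2.0409i, 2.5451+5.2043i, 2.5451-5.2043i, -3.0451-2.0409i]
Zero-padded 9-point DFT provides frequency interpolation.

DFT_9([x, 0, ...]) = [1, -2.7169-1.3681i, -2.5740+2.5712i, -0.5000+4.3301i, 5.2909+3.9392i, 5.2909-3.9392i, -0.5000-4.3301i, -2.5740-2.5712i, -2.7169+1.3681i]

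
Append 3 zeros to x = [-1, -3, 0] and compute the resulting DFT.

Original 3-point DFT: [-4, 0.5000+2.5981i, 0.5000-2.5981i]
Zero-padded 6-point DFT provides frequency interpolation.

DFT_6([x, 0, ...]) = [-4, -2.5000+2.5981i, 0.5000+2.5981i, 2, 0.5000-2.5981i, -2.5000-2.5981i]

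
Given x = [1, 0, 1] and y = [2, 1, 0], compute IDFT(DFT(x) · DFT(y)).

(x ⊛ y)[n] = Σ(m=0 to 2) x[m] · y[(n-m) mod 3]

Computing each output sample:
(x ⊛ y)[0] = 3
(x ⊛ y)[1] = 1
(x ⊛ y)[2] = 2

x ⊛ y = [3, 1, 2]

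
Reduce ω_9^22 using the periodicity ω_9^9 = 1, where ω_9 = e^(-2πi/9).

Since ω_9^9 = 1, powers reduce modulo 9.
22 mod 9 = 4
So ω_9^22 = ω_9^4 = e^(-2πi·4/9)

ω_9^22 = ω_9^4 = -0.9397-0.3420i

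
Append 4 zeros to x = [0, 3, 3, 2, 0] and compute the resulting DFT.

Original 5-point DFT: [8, -3.1180-3.4410i, -0.8820-0.8123i, -0.8820+0.8123i, -3.1180+3.4410i]
Zero-padded 9-point DFT provides frequency interpolation.

DFT_9([x, 0, ...]) = [8, 1.8191-6.6148i, -3.2981-2.2484i, -1, -1.5209-0.8297i, -1.5209+0.8297i, -1, -3.2981+2.2484i, 1.8191+6.6148i]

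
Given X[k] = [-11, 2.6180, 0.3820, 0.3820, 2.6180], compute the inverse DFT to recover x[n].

x[n] = (1/5) Σ(k=0 to 4) X[k] · e^(2πikn/5)

Computing each x[n]:
x[0] = -1
x[1] = -2
x[2] = -3
x[3] = -3
x[4] = -2

x = [-1, -2, -3, -3, -2]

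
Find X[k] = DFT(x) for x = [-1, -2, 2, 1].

X[k] = Σ(n=0 to 3) x[n] · ω_4^(nk)
where ω_4 = e^(-2πi/4)

Computing each X[k]:
X[0] = 0
X[1] = -3+3i
X[2] = 2
X[3] = -3-3i

X = [0, -3+3i, 2, -3-3i]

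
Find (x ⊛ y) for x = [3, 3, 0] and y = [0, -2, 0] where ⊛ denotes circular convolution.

(x ⊛ y)[n] = Σ(m=0 to 2) x[m] · y[(n-m) mod 3]

Computing each output sample:
(x ⊛ y)[0] = 0
(x ⊛ y)[1] = -6
(x ⊛ y)[2] = -6

x ⊛ y = [0, -6, -6]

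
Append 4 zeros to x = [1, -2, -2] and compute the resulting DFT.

Original 3-point DFT: [-3, 3, 3]
Zero-padded 7-point DFT provides frequency interpolation.

DFT_7([x, 0, ...]) = [-3, 0.1981+3.5135i, 3.2470+1.0821i, 1.5550-0.6959i, 1.5550+0.6959i, 3.2470-1.0821i, 0.1981-3.5135i]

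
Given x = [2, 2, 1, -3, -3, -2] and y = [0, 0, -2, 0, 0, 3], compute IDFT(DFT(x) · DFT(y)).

(x ⊛ y)[n] = Σ(m=0 to 5) x[m] · y[(n-m) mod 6]

Computing each output sample:
(x ⊛ y)[0] = 12
(x ⊛ y)[1] = 7
(x ⊛ y)[2] = -13
(x ⊛ y)[3] = -13
(x ⊛ y)[4] = -8
(x ⊛ y)[5] = 12

x ⊛ y = [12, 7, -13, -13, -8, 12]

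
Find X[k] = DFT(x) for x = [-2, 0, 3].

X[k] = Σ(n=0 to 2) x[n] · ω_3^(nk)
where ω_3 = e^(-2πi/3)

Computing each X[k]:
X[0] = 1
X[1] = -3.5000+2.5981i
X[2] = -3.5000-2.5981i

X = [1, -3.5000+2.5981i, -3.5000-2.5981i]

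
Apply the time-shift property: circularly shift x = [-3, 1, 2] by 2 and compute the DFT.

Time shift by 2: X_shifted[k] = ω_3^(2k) · X[k]
Shifted x = [1, 2, -3]

DFT(x[n-2]) = [0, 1.5000-4.3301i, 1.5000+4.3301i]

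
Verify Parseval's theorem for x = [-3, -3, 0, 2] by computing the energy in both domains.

Time domain:
Σ|x[n]|² = |-3|² + |-3|² + |0|² + |2|² = 22.0000

Frequency domain:
(1/4)Σ|X[k]|² = (1/4)(|-4|² + |-3+5i|² + |-2|² + |-3-5i|²) = (1/4)·88.0000 = 22.0000

Both sides agree, confirming Parseval's theorem.

Σ|x[n]|² = (1/N)Σ|X[k]|² = 22.0000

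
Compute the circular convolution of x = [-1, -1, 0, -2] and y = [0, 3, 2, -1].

(x ⊛ y)[n] = Σ(m=0 to 3) x[m] · y[(n-m) mod 4]

Computing each output sample:
(x ⊛ y)[0] = -5
(x ⊛ y)[1] = -7
(x ⊛ y)[2] = -3
(x ⊛ y)[3] = -1

x ⊛ y = [-5, -7, -3, -1]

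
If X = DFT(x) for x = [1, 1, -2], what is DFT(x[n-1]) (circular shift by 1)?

Time shift by 1: X_shifted[k] = ω_3^(1k) · X[k]
Shifted x = [-2, 1, 1]

DFT(x[n-1]) = [0, -3, -3]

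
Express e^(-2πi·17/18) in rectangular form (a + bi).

ω_18^17 = e^(-2πi·17/18)
= cos(-2π·17/18) + i·sin(-2π·17/18)
= cos(-34π/18) + i·sin(-34π/18)

ω_18^17 = cos(-34π/18) + i·sin(-34π/18) = 0.9397+0.3420i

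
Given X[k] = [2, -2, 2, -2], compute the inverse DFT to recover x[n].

x[n] = (1/4) Σ(k=0 to 3) X[k] · e^(2πikn/4)

Computing each x[n]:
x[0] = 0
x[1] = 0
x[2] = 2
x[3] = 0

x = [0, 0, 2, 0]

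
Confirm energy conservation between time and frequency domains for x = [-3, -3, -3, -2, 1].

Time domain:
Σ|x[n]|² = |-3|² + |-3|² + |-3|² + |-2|² + |1|² = 32.0000

Frequency domain:
(1/5)Σ|X[k]|² = (1/5)(|-10|² + |0.4271+4.3920i|² + |-2.9271+1.4001i|² + |-2.9271-1.4001i|² + |0.4271-4.3920i|²) = (1/5)·160.0000 = 32.0000

Both sides agree, confirming Parseval's theorem.

Σ|x[n]|² = (1/N)Σ|X[k]|² = 32.0000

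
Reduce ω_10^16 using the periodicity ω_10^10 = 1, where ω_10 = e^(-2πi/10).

Since ω_10^10 = 1, powers reduce modulo 10.
16 mod 10 = 6
So ω_10^16 = ω_10^6 = e^(-2πi·6/10)

ω_10^16 = ω_10^6 = -0.8090+0.5878i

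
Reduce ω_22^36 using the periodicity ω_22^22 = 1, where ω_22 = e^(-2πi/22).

Since ω_22^22 = 1, powers reduce modulo 22.
36 mod 22 = 14
So ω_22^36 = ω_22^14 = e^(-2πi·14/22)

ω_22^36 = ω_22^14 = -0.6549+0.7557i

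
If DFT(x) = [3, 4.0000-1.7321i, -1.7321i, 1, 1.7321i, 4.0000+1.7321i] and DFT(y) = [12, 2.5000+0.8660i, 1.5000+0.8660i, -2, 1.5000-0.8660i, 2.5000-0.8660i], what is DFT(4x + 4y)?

By linearity: DFT(4x + 4y) = 4·DFT(x) + 4·DFT(y)
= 4·[3, 4.0000-1.7321i, -1.7321i, 1, 1.7321i, 4.0000+1.7321i] + 4·[12, 2.5000+0.8660i, 1.5000+0.8660i, -2, 1.5000-0.8660i, 2.5000-0.8660i]

Computing element-wise:
Z[0] = 4·(3) + 4·(12) = 60
Z[1] = 4·(4.0000-1.7321i) + 4·(2.5000+0.8660i) = 26.0000-3.4644i
Z[2] = 4·(-1.7321i) + 4·(1.5000+0.8660i) = 6.0000-3.4644i
Z[3] = 4·(1) + 4·(-2) = -4
Z[4] = 4·(1.7321i) + 4·(1.5000-0.8660i) = 6.0000+3.4644i
Z[5] = 4·(4.0000+1.7321i) + 4·(2.5000-0.8660i) = 26.0000+3.4644i

DFT(4x + 4y) = 4·X + 4·Y = [60, 26.0000-3.4644i, 6.0000-3.4644i, -4, 6.0000+3.4644i, 26.0000+3.4644i]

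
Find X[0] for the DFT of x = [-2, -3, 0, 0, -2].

X[0] = Σ(n=0 to 4) x[n] · ω_5^0 = Σ x[n]
= (-2) + (-3) + (0) + (0) + (-2)

X[0] = -7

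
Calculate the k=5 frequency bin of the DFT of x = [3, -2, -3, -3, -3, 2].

X[5] = Σ(n=0 to 5) x[n] · ω_6^(5n) where ω_6 = e^(-2πi/6)
= (3)·ω_6^0 + (-2)·ω_6^5 + (-3)·ω_6^10 + (-3)·ω_6^15 + (-3)·ω_6^20 + (2)·ω_6^25

X[5] = 9.0000-3.4641i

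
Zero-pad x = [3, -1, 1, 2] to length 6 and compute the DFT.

Original 4-point DFT: [5, 2+3i, 3, 2-3i]
Zero-padded 6-point DFT provides frequency interpolation.

DFT_6([x, 0, ...]) = [5, 0, 5.0000+1.7321i, 3, 5.0000-1.7321i, 0]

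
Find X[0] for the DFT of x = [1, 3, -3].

X[0] = Σ(n=0 to 2) x[n] · ω_3^0 = Σ x[n]
= (1) + (3) + (-3)

X[0] = 1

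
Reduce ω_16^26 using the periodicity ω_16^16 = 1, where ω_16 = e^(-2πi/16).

Since ω_16^16 = 1, powers reduce modulo 16.
26 mod 16 = 10
So ω_16^26 = ω_16^10 = e^(-2πi·10/16)

ω_16^26 = ω_16^10 = -0.7071+0.7071i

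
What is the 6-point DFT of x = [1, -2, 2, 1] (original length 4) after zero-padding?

Original 4-point DFT: [2, -1+3i, 4, -1-3i]
Zero-padded 6-point DFT provides frequency interpolation.

DFT_6([x, 0, ...]) = [2, -2, 2.0000+3.4641i, 4, 2.0000-3.4641i, -2]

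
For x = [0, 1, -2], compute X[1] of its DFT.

X[1] = Σ(n=0 to 2) x[n] · ω_3^(1n) where ω_3 = e^(-2πi/3)
= (0)·ω_3^0 + (1)·ω_3^1 + (-2)·ω_3^2

X[1] = 0.5000-2.5981i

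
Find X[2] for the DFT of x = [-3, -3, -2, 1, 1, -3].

X[2] = Σ(n=0 to 5) x[n] · ω_6^(2n) where ω_6 = e^(-2πi/6)
= (-3)·ω_6^0 + (-3)·ω_6^2 + (-2)·ω_6^4 + (1)·ω_6^6 + (1)·ω_6^8 + (-3)·ω_6^10

X[2] = 1.5000-2.5981i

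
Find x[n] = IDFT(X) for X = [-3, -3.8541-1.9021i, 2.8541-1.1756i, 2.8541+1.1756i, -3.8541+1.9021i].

x[n] = (1/5) Σ(k=0 to 4) X[k] · e^(2πikn/5)

Computing each x[n]:
x[0] = -1
x[1] = -1
x[2] = 1
x[3] = 1
x[4] = -3

x = [-1, -1, 1, 1, -3]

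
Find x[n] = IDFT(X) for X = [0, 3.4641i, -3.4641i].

x[n] = (1/3) Σ(k=0 to 2) X[k] · e^(2πikn/3)

Computing each x[n]:
x[0] = 0
x[1] = -2
x[2] = 2

x = [0, -2, 2]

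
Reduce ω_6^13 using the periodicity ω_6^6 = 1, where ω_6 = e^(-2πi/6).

Since ω_6^6 = 1, powers reduce modulo 6.
13 mod 6 = 1
So ω_6^13 = ω_6^1 = e^(-2πi·1/6)

ω_6^13 = ω_6^1 = 0.5000-0.8660i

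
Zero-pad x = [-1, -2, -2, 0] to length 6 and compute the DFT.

Original 4-point DFT: [-5, 1+2i, -1, 1-2i]
Zero-padded 6-point DFT provides frequency interpolation.

DFT_6([x, 0, ...]) = [-5, -1.0000+3.4641i, 1, -1, 1, -1.0000-3.4641i]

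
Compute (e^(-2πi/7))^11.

Since ω_7^7 = 1, powers reduce modulo 7.
11 mod 7 = 4
So ω_7^11 = ω_7^4 = e^(-2πi·4/7)

ω_7^11 = ω_7^4 = -0.9010+0.4339i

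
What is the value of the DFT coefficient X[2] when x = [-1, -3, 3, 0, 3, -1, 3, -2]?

X[2] = Σ(n=0 to 7) x[n] · ω_8^(2n) where ω_8 = e^(-2πi/8)
= (-1)·ω_8^0 + (-3)·ω_8^2 + (3)·ω_8^4 + (0)·ω_8^6 + (3)·ω_8^8 + (-1)·ω_8^10 + (3)·ω_8^12 + (-2)·ω_8^14

X[2] = -4+2i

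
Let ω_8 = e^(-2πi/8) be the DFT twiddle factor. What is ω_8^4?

ω_8^4 = e^(-2πi·4/8)
= cos(-2π·4/8) + i·sin(-2π·4/8)
= cos(-8π/8) + i·sin(-8π/8)

ω_8^4 = cos(-8π/8) + i·sin(-8π/8) = -1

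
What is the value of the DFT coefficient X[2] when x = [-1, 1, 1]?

X[2] = Σ(n=0 to 2) x[n] · ω_3^(2n) where ω_3 = e^(-2πi/3)
= (-1)·ω_3^0 + (1)·ω_3^2 + (1)·ω_3^4

X[2] = -2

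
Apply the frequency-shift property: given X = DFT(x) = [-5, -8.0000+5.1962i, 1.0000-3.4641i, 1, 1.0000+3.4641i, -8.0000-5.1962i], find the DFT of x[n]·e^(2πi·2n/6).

Modulation property: DFT(ω_6^(-2n)·x[n]) = X[(k-2) mod 6], so circularly shift X by 2 positions.

X[k-2] = [1.0000+3.4641i, -8.0000-5.1962i, -5, -8.0000+5.1962i, 1.0000-3.4641i, 1]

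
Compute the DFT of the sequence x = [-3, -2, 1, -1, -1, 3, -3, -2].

X[k] = Σ(n=0 to 7) x[n] · ω_8^(nk)
where ω_8 = e^(-2πi/8)

Computing each X[k]:
X[0] = -8
X[1] = -6.2426-1.1716i
X[2] = -2-4i
X[3] = 2.2426+6.8284i
X[4] = -4
X[5] = 2.2426-6.8284i
X[6] = -2+4i
X[7] = -6.2426+1.1716i

X = [-8, -6.2426-1.1716i, -2-4i, 2.2426+6.8284i, -4, 2.2426-6.8284i, -2+4i, -6.2426+1.1716i]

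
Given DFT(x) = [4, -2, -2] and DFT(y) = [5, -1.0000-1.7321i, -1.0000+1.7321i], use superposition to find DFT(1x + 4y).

By linearity: DFT(1x + 4y) = 1·DFT(x) + 4·DFT(y)
= 1·[4, -2, -2] + 4·[5, -1.0000-1.7321i, -1.0000+1.7321i]

Computing element-wise:
Z[0] = 1·(4) + 4·(5) = 24
Z[1] = 1·(-2) + 4·(-1.0000-1.7321i) = -6.0000-6.9284i
Z[2] = 1·(-2) + 4·(-1.0000+1.7321i) = -6.0000+6.9284i

DFT(1x + 4y) = 1·X + 4·Y = [24, -6.0000-6.9284i, -6.0000+6.9284i]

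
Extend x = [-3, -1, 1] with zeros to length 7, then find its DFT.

Original 3-point DFT: [-3, -3.0000+1.7321i, -3.0000-1.7321i]
Zero-padded 7-point DFT provides frequency interpolation.

DFT_7([x, 0, ...]) = [-3, -3.8460-0.1931i, -3.6784+1.4088i, -1.4755+1.2157i, -1.4755-1.2157i, -3.6784-1.4088i, -3.8460+0.1931i]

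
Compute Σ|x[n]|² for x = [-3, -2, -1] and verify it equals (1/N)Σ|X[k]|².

Time domain:
Σ|x[n]|² = |-3|² + |-2|² + |-1|² = 14.0000

Frequency domain:
(1/3)Σ|X[k]|² = (1/3)(|-6|² + |-1.5000+0.8660i|² + |-1.5000-0.8660i|²) = (1/3)·42.0000 = 14.0000

Both sides agree, confirming Parseval's theorem.

Σ|x[n]|² = (1/N)Σ|X[k]|² = 14.0000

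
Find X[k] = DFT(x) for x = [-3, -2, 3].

X[k] = Σ(n=0 to 2) x[n] · ω_3^(nk)
where ω_3 = e^(-2πi/3)

Computing each X[k]:
X[0] = -2
X[1] = -3.5000+4.3301i
X[2] = -3.5000-4.3301i

X = [-2, -3.5000+4.3301i, -3.5000-4.3301i]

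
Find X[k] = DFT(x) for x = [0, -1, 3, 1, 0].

X[k] = Σ(n=0 to 4) x[n] · ω_5^(nk)
where ω_5 = e^(-2πi/5)

Computing each X[k]:
X[0] = 3
X[1] = -3.5451-0.2245i
X[2] = 2.0451+2.4899i
X[3] = 2.0451-2.4899i
X[4] = -3.5451+0.2245i

X = [3, -3.5451-0.2245i, 2.0451+2.4899i, 2.0451-2.4899i, -3.5451+0.2245i]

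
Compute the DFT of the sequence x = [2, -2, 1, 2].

X[k] = Σ(n=0 to 3) x[n] · ω_4^(nk)
where ω_4 = e^(-2πi/4)

Computing each X[k]:
X[0] = 3
X[1] = 1+4i
X[2] = 3
X[3] = 1-4i

X = [3, 1+4i, 3, 1-4i]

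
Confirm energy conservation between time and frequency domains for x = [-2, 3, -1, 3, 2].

Time domain:
Σ|x[n]|² = |-2|² + |3|² + |-1|² + |3|² + |2|² = 27.0000

Frequency domain:
(1/5)Σ|X[k]|² = (1/5)(|5|² + |-2.0729+1.4001i|² + |-5.4271-4.3920i|² + |-5.4271+4.3920i|² + |-2.0729-1.4001i|²) = (1/5)·135.0000 = 27.0000

Both sides agree, confirming Parseval's theorem.

Σ|x[n]|² = (1/N)Σ|X[k]|² = 27.0000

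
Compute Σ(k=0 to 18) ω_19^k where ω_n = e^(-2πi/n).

Sum of all nth roots of unity equals 0 for n > 1 (geometric series with r ≠ 1).

0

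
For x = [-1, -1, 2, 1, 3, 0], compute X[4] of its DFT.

X[4] = Σ(n=0 to 5) x[n] · ω_6^(4n) where ω_6 = e^(-2πi/6)
= (-1)·ω_6^0 + (-1)·ω_6^4 + (2)·ω_6^8 + (1)·ω_6^12 + (3)·ω_6^16 + (0)·ω_6^20

X[4] = -2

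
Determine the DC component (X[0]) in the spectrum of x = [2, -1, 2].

X[0] = Σ(n=0 to 2) x[n] · ω_3^0 = Σ x[n]
= (2) + (-1) + (2)

X[0] = 3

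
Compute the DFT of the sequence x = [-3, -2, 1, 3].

X[k] = Σ(n=0 to 3) x[n] · ω_4^(nk)
where ω_4 = e^(-2πi/4)

Computing each X[k]:
X[0] = -1
X[1] = -4+5i
X[2] = -3
X[3] = -4-5i

X = [-1, -4+5i, -3, -4-5i]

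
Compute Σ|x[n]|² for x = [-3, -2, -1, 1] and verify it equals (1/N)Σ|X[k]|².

Time domain:
Σ|x[n]|² = |-3|² + |-2|² + |-1|² + |1|² = 15.0000

Frequency domain:
(1/4)Σ|X[k]|² = (1/4)(|-5|² + |-2+3i|² + |-3|² + |-2-3i|²) = (1/4)·60.0000 = 15.0000

Both sides agree, confirming Parseval's theorem.

Σ|x[n]|² = (1/N)Σ|X[k]|² = 15.0000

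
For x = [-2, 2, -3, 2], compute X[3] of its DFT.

X[3] = Σ(n=0 to 3) x[n] · ω_4^(3n) where ω_4 = e^(-2πi/4)
= (-2)·ω_4^0 + (2)·ω_4^3 + (-3)·ω_4^6 + (2)·ω_4^9

X[3] = 1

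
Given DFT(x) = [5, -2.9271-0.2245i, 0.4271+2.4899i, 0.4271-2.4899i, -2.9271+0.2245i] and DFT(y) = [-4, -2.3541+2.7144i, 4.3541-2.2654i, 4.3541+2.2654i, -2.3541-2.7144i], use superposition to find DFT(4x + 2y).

By linearity: DFT(4x + 2y) = 4·DFT(x) + 2·DFT(y)
= 4·[5, -2.9271-0.2245i, 0.4271+2.4899i, 0.4271-2.4899i, -2.9271+0.2245i] + 2·[-4, -2.3541+2.7144i, 4.3541-2.2654i, 4.3541+2.2654i, -2.3541-2.7144i]

Computing element-wise:
Z[0] = 4·(5) + 2·(-4) = 12
Z[1] = 4·(-2.9271-0.2245i) + 2·(-2.3541+2.7144i) = -16.4166+4.5308i
Z[2] = 4·(0.4271+2.4899i) + 2·(4.3541-2.2654i) = 10.4166+5.4288i
Z[3] = 4·(0.4271-2.4899i) + 2·(4.3541+2.2654i) = 10.4166-5.4288i
Z[4] = 4·(-2.9271+0.2245i) + 2·(-2.3541-2.7144i) = -16.4166-4.5308i

DFT(4x + 2y) = 4·X + 2·Y = [12, -16.4166+4.5308i, 10.4166+5.4288i, 10.4166-5.4288i, -16.4166-4.5308i]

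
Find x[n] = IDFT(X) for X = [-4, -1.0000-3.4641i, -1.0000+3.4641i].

x[n] = (1/3) Σ(k=0 to 2) X[k] · e^(2πikn/3)

Computing each x[n]:
x[0] = -2
x[1] = 1
x[2] = -3

x = [-2, 1, -3]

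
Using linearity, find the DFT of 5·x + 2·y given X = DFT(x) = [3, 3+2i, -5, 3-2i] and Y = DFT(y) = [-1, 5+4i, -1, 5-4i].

By linearity: DFT(5x + 2y) = 5·DFT(x) + 2·DFT(y)
= 5·[3, 3+2i, -5, 3-2i] + 2·[-1, 5+4i, -1, 5-4i]

Computing element-wise:
Z[0] = 5·(3) + 2·(-1) = 13
Z[1] = 5·(3+2i) + 2·(5+4i) = 25+18i
Z[2] = 5·(-5) + 2·(-1) = -27
Z[3] = 5·(3-2i) + 2·(5-4i) = 25-18i

DFT(5x + 2y) = 5·X + 2·Y = [13, 25+18i, -27, 25-18i]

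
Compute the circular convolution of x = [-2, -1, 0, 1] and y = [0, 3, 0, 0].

(x ⊛ y)[n] = Σ(m=0 to 3) x[m] · y[(n-m) mod 4]

Computing each output sample:
(x ⊛ y)[0] = 3
(x ⊛ y)[1] = -6
(x ⊛ y)[2] = -3
(x ⊛ y)[3] = 0

x ⊛ y = [3, -6, -3, 0]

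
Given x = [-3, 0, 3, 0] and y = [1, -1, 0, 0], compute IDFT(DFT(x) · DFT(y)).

(x ⊛ y)[n] = Σ(m=0 to 3) x[m] · y[(n-m) mod 4]

Computing each output sample:
(x ⊛ y)[0] = -3
(x ⊛ y)[1] = 3
(x ⊛ y)[2] = 3
(x ⊛ y)[3] = -3

x ⊛ y = [-3, 3, 3, -3]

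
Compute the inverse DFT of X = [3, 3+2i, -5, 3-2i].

x[n] = (1/4) Σ(k=0 to 3) X[k] · e^(2πikn/4)

Computing each x[n]:
x[0] = 1
x[1] = 1
x[2] = -2
x[3] = 3

x = [1, 1, -2, 3]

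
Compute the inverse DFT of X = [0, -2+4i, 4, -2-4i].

x[n] = (1/4) Σ(k=0 to 3) X[k] · e^(2πikn/4)

Computing each x[n]:
x[0] = 0
x[1] = -3
x[2] = 2
x[3] = 1

x = [0, -3, 2, 1]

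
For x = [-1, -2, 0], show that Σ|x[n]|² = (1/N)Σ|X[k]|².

Time domain:
Σ|x[n]|² = |-1|² + |-2|² + |0|² = 5.0000

Frequency domain:
(1/3)Σ|X[k]|² = (1/3)(|-3|² + |1.7321i|² + |-1.7321i|²) = (1/3)·15.0000 = 5.0000

Both sides agree, confirming Parseval's theorem.

Σ|x[n]|² = (1/N)Σ|X[k]|² = 5.0000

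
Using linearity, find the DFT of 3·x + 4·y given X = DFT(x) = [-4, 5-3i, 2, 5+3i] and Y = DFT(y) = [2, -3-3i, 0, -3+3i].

By linearity: DFT(3x + 4y) = 3·DFT(x) + 4·DFT(y)
= 3·[-4, 5-3i, 2, 5+3i] + 4·[2, -3-3i, 0, -3+3i]

Computing element-wise:
Z[0] = 3·(-4) + 4·(2) = -4
Z[1] = 3·(5-3i) + 4·(-3-3i) = 3-21i
Z[2] = 3·(2) + 4·(0) = 6
Z[3] = 3·(5+3i) + 4·(-3+3i) = 3+21i

DFT(3x + 4y) = 3·X + 4·Y = [-4, 3-21i, 6, 3+21i]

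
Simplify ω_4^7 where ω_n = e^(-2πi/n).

Since ω_4^4 = 1, powers reduce modulo 4.
7 mod 4 = 3
So ω_4^7 = ω_4^3 = e^(-2πi·3/4)

ω_4^7 = ω_4^3 = 1i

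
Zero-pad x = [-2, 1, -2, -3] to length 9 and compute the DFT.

Original 4-point DFT: [-6, -4i, -2, 4i]
Zero-padded 9-point DFT provides frequency interpolation.

DFT_9([x, 0, ...]) = [-6, -0.0813+3.9249i, 1.5530-2.8988i, -4.5000-2.5981i, -2.9718+0.9705i, -2.9718-0.9705i, -4.5000+2.5981i, 1.5530+2.8988i, -0.0813-3.9249i]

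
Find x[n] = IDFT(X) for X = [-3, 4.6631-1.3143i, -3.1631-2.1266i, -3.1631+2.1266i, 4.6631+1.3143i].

x[n] = (1/5) Σ(k=0 to 4) X[k] · e^(2πikn/5)

Computing each x[n]:
x[0] = 0
x[1] = 2
x[2] = -3
x[3] = -2
x[4] = 0

x = [0, 2, -3, -2, 0]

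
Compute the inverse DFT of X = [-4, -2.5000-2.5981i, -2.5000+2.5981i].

x[n] = (1/3) Σ(k=0 to 2) X[k] · e^(2πikn/3)

Computing each x[n]:
x[0] = -3
x[1] = 1
x[2] = -2

x = [-3, 1, -2]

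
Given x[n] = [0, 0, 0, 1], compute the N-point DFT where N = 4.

X[k] = Σ(n=0 to 3) x[n] · ω_4^(nk)
where ω_4 = e^(-2πi/4)

Computing each X[k]:
X[0] = 1
X[1] = 1i
X[2] = -1
X[3] = -1i

X = [1, 1i, -1, -1i]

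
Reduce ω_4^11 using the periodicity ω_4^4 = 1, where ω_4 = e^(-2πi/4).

Since ω_4^4 = 1, powers reduce modulo 4.
11 mod 4 = 3
So ω_4^11 = ω_4^3 = e^(-2πi·3/4)

ω_4^11 = ω_4^3 = 1i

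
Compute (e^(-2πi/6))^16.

Since ω_6^6 = 1, powers reduce modulo 6.
16 mod 6 = 4
So ω_6^16 = ω_6^4 = e^(-2πi·4/6)

ω_6^16 = ω_6^4 = -0.5000+0.8660i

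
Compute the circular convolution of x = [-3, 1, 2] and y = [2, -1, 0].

(x ⊛ y)[n] = Σ(m=0 to 2) x[m] · y[(n-m) mod 3]

Computing each output sample:
(x ⊛ y)[0] = -8
(x ⊛ y)[1] = 5
(x ⊛ y)[2] = 3

x ⊛ y = [-8, 5, 3]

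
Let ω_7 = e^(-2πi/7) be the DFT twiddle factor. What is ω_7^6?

ω_7^6 = e^(-2πi·6/7)
= cos(-2π·6/7) + i·sin(-2π·6/7)
= cos(-12π/7) + i·sin(-12π/7)

ω_7^6 = cos(-12π/7) + i·sin(-12π/7) = 0.6235+0.7818i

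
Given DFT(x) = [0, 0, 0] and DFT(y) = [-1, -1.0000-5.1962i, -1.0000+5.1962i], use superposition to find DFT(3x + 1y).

By linearity: DFT(3x + 1y) = 3·DFT(x) + 1·DFT(y)
= 3·[0, 0, 0] + 1·[-1, -1.0000-5.1962i, -1.0000+5.1962i]

Computing element-wise:
Z[0] = 3·(0) + 1·(-1) = -1
Z[1] = 3·(0) + 1·(-1.0000-5.1962i) = -1.0000-5.1962i
Z[2] = 3·(0) + 1·(-1.0000+5.1962i) = -1.0000+5.1962i

DFT(3x + 1y) = 3·X + 1·Y = [-1, -1.0000-5.1962i, -1.0000+5.1962i]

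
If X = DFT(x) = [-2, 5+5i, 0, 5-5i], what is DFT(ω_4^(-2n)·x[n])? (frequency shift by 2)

Modulation property: DFT(ω_4^(-2n)·x[n]) = X[(k-2) mod 4], so circularly shift X by 2 positions.

X[k-2] = [0, 5-5i, -2, 5+5i]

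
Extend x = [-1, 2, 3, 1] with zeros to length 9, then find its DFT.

Original 4-point DFT: [5, -4-1i, -1, -4+1i]
Zero-padded 9-point DFT provides frequency interpolation.

DFT_9([x, 0, ...]) = [5, 0.5530-5.1060i, -3.9718-2.1297i, -2.5000+0.8660i, -1.0813+0.3783i, -1.0813-0.3783i, -2.5000-0.8660i, -3.9718+2.1297i, 0.5530+5.1060i]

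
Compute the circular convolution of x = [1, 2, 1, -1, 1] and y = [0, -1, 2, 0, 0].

(x ⊛ y)[n] = Σ(m=0 to 4) x[m] · y[(n-m) mod 5]

Computing each output sample:
(x ⊛ y)[0] = -3
(x ⊛ y)[1] = 1
(x ⊛ y)[2] = 0
(x ⊛ y)[3] = 3
(x ⊛ y)[4] = 3

x ⊛ y = [-3, 1, 0, 3, 3]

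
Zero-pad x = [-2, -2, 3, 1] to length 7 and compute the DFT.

Original 4-point DFT: [0, -5+3i, 2, -5-3i]
Zero-padded 7-point DFT provides frequency interpolation.

DFT_7([x, 0, ...]) = [0, -4.8155-1.7950i, -3.6344+4.0333i, 1.4499+2.2383i, 1.4499-2.2383i, -3.6344-4.0333i, -4.8155+1.7950i]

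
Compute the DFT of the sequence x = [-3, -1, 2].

X[k] = Σ(n=0 to 2) x[n] · ω_3^(nk)
where ω_3 = e^(-2πi/3)

Computing each X[k]:
X[0] = -2
X[1] = -3.5000+2.5981i
X[2] = -3.5000-2.5981i

X = [-2, -3.5000+2.5981i, -3.5000-2.5981i]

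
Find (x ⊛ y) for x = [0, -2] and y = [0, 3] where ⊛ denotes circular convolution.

(x ⊛ y)[n] = Σ(m=0 to 1) x[m] · y[(n-m) mod 2]

Computing each output sample:
(x ⊛ y)[0] = -6
(x ⊛ y)[1] = 0

x ⊛ y = [-6, 0]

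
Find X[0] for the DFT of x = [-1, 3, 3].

X[0] = Σ(n=0 to 2) x[n] · ω_3^0 = Σ x[n]
= (-1) + (3) + (3)

X[0] = 5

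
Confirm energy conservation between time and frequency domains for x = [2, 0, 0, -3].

Time domain:
Σ|x[n]|² = |2|² + |0|² + |0|² + |-3|² = 13.0000

Frequency domain:
(1/4)Σ|X[k]|² = (1/4)(|-1|² + |2-3i|² + |5|² + |2+3i|²) = (1/4)·52.0000 = 13.0000

Both sides agree, confirming Parseval's theorem.

Σ|x[n]|² = (1/N)Σ|X[k]|² = 13.0000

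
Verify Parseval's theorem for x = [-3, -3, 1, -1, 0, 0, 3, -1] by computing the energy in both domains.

Time domain:
Σ|x[n]|² = |-3|² + |-3|² + |1|² + |-1|² + |0|² + |0|² + |3|² + |-1|² = 30.0000

Frequency domain:
(1/8)Σ|X[k]|² = (1/8)(|-4|² + |-5.1213+4.1213i|² + |-7+1i|² + |-0.8787+0.1213i|² + |6|² + |-0.8787-0.1213i|² + |-7-1i|² + |-5.1213-4.1213i|²) = (1/8)·240.0000 = 30.0000

Both sides agree, confirming Parseval's theorem.

Σ|x[n]|² = (1/N)Σ|X[k]|² = 30.0000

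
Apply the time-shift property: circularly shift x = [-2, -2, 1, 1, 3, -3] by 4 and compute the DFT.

Time shift by 4: X_shifted[k] = ω_6^(4k) · X[k]
Shifted x = [1, 1, 3, -3, -2, -2]

DFT(x[n-4]) = [-2, 3.0000-6.9282i, -2.0000+1.7321i, 6, -2.0000-1.7321i, 3.0000+6.9282i]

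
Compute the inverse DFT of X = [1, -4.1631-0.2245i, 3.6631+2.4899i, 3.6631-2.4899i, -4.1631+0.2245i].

x[n] = (1/5) Σ(k=0 to 4) X[k] · e^(2πikn/5)

Computing each x[n]:
x[0] = 0
x[1] = -2
x[2] = 3
x[3] = 1
x[4] = -1

x = [0, -2, 3, 1, -1]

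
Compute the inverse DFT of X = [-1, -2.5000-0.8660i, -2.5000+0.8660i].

x[n] = (1/3) Σ(k=0 to 2) X[k] · e^(2πikn/3)

Computing each x[n]:
x[0] = -2
x[1] = 1
x[2] = 0

x = [-2, 1, 0]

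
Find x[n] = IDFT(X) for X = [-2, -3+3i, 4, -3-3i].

x[n] = (1/4) Σ(k=0 to 3) X[k] · e^(2πikn/4)

Computing each x[n]:
x[0] = -1
x[1] = -3
x[2] = 2
x[3] = 0

x = [-1, -3, 2, 0]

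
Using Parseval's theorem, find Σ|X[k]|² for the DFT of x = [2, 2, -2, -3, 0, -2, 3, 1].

Parseval: Σ|x[n]|² = (1/N)Σ|X[k]|², so Σ|X[k]|² = N·Σ|x[n]|² = 8·35.0000

Σ|X[k]|² = N·Σ|x[n]|² = 8·35.0000 = 280.0000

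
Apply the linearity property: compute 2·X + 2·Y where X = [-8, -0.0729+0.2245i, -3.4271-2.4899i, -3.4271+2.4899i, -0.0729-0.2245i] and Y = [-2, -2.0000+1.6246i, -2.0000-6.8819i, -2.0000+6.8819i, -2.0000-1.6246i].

By linearity: DFT(2x + 2y) = 2·DFT(x) + 2·DFT(y)
= 2·[-8, -0.0729+0.2245i, -3.4271-2.4899i, -3.4271+2.4899i, -0.0729-0.2245i] + 2·[-2, -2.0000+1.6246i, -2.0000-6.8819i, -2.0000+6.8819i, -2.0000-1.6246i]

Computing element-wise:
Z[0] = 2·(-8) + 2·(-2) = -20
Z[1] = 2·(-0.0729+0.2245i) + 2·(-2.0000+1.6246i) = -4.1458+3.6982i
Z[2] = 2·(-3.4271-2.4899i) + 2·(-2.0000-6.8819i) = -10.8542-18.7436i
Z[3] = 2·(-3.4271+2.4899i) + 2·(-2.0000+6.8819i) = -10.8542+18.7436i
Z[4] = 2·(-0.0729-0.2245i) + 2·(-2.0000-1.6246i) = -4.1458-3.6982i

DFT(2x + 2y) = 2·X + 2·Y = [-20, -4.1458+3.6982i, -10.8542-18.7436i, -10.8542+18.7436i, -4.1458-3.6982i]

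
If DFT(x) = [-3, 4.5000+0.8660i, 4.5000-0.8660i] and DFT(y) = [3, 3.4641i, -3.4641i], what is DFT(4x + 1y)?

By linearity: DFT(4x + 1y) = 4·DFT(x) + 1·DFT(y)
= 4·[-3, 4.5000+0.8660i, 4.5000-0.8660i] + 1·[3, 3.4641i, -3.4641i]

Computing element-wise:
Z[0] = 4·(-3) + 1·(3) = -9
Z[1] = 4·(4.5000+0.8660i) + 1·(3.4641i) = 18.0000+6.9281i
Z[2] = 4·(4.5000-0.8660i) + 1·(-3.4641i) = 18.0000-6.9281i

DFT(4x + 1y) = 4·X + 1·Y = [-9, 18.0000+6.9281i, 18.0000-6.9281i]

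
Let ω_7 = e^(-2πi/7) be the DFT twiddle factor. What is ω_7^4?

ω_7^4 = e^(-2πi·4/7)
= cos(-2π·4/7) + i·sin(-2π·4/7)
= cos(-8π/7) + i·sin(-8π/7)

ω_7^4 = cos(-8π/7) + i·sin(-8π/7) = -0.9010+0.4339i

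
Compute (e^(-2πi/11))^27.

Since ω_11^11 = 1, powers reduce modulo 11.
27 mod 11 = 5
So ω_11^27 = ω_11^5 = e^(-2πi·5/11)

ω_11^27 = ω_11^5 = -0.9595-0.2817i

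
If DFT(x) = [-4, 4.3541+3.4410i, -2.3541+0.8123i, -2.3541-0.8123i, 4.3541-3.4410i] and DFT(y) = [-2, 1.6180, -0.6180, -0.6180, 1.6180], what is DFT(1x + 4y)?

By linearity: DFT(1x + 4y) = 1·DFT(x) + 4·DFT(y)
= 1·[-4, 4.3541+3.4410i, -2.3541+0.8123i, -2.3541-0.8123i, 4.3541-3.4410i] + 4·[-2, 1.6180, -0.6180, -0.6180, 1.6180]

Computing element-wise:
Z[0] = 1·(-4) + 4·(-2) = -12
Z[1] = 1·(4.3541+3.4410i) + 4·(1.6180) = 10.8261+3.4410i
Z[2] = 1·(-2.3541+0.8123i) + 4·(-0.6180) = -4.8261+0.8123i
Z[3] = 1·(-2.3541-0.8123i) + 4·(-0.6180) = -4.8261-0.8123i
Z[4] = 1·(4.3541-3.4410i) + 4·(1.6180) = 10.8261-3.4410i

DFT(1x + 4y) = 1·X + 4·Y = [-12, 10.8261+3.4410i, -4.8261+0.8123i, -4.8261-0.8123i, 10.8261-3.4410i]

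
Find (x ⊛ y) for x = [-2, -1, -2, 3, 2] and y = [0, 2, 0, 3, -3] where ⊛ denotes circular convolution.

(x ⊛ y)[n] = Σ(m=0 to 4) x[m] · y[(n-m) mod 5]

Computing each output sample:
(x ⊛ y)[0] = 1
(x ⊛ y)[1] = 11
(x ⊛ y)[2] = -5
(x ⊛ y)[3] = -16
(x ⊛ y)[4] = 9

x ⊛ y = [1, 11, -5, -16, 9]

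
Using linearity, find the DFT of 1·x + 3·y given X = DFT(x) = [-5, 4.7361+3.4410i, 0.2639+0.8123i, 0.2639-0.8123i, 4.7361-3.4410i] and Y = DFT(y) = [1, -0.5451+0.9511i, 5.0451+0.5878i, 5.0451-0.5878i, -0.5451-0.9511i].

By linearity: DFT(1x + 3y) = 1·DFT(x) + 3·DFT(y)
= 1·[-5, 4.7361+3.4410i, 0.2639+0.8123i, 0.2639-0.8123i, 4.7361-3.4410i] + 3·[1, -0.5451+0.9511i, 5.0451+0.5878i, 5.0451-0.5878i, -0.5451-0.9511i]

Computing element-wise:
Z[0] = 1·(-5) + 3·(1) = -2
Z[1] = 1·(4.7361+3.4410i) + 3·(-0.5451+0.9511i) = 3.1008+6.2943i
Z[2] = 1·(0.2639+0.8123i) + 3·(5.0451+0.5878i) = 15.3992+2.5757i
Z[3] = 1·(0.2639-0.8123i) + 3·(5.0451-0.5878i) = 15.3992-2.5757i
Z[4] = 1·(4.7361-3.4410i) + 3·(-0.5451-0.9511i) = 3.1008-6.2943i

DFT(1x + 3y) = 1·X + 3·Y = [-2, 3.1008+6.2943i, 15.3992+2.5757i, 15.3992-2.5757i, 3.1008-6.2943i]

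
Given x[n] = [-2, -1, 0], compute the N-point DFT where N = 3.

X[k] = Σ(n=0 to 2) x[n] · ω_3^(nk)
where ω_3 = e^(-2πi/3)

Computing each X[k]:
X[0] = -3
X[1] = -1.5000+0.8660i
X[2] = -1.5000-0.8660i

X = [-3, -1.5000+0.8660i, -1.5000-0.8660i]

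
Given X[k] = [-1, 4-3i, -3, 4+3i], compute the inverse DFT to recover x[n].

x[n] = (1/4) Σ(k=0 to 3) X[k] · e^(2πikn/4)

Computing each x[n]:
x[0] = 1
x[1] = 2
x[2] = -3
x[3] = -1

x = [1, 2, -3, -1]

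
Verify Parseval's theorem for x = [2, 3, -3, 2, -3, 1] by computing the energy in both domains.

Time domain:
Σ|x[n]|² = |2|² + |3|² + |-3|² + |2|² + |-3|² + |1|² = 36.0000

Frequency domain:
(1/6)Σ|X[k]|² = (1/6)(|2|² + |5.0000-1.7321i|² + |5.0000-1.7321i|² + |-10|² + |5.0000+1.7321i|² + |5.0000+1.7321i|²) = (1/6)·216.0000 = 36.0000

Both sides agree, confirming Parseval's theorem.

Σ|x[n]|² = (1/N)Σ|X[k]|² = 36.0000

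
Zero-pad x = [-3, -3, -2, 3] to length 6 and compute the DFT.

Original 4-point DFT: [-5, -1+6i, -5, -1-6i]
Zero-padded 6-point DFT provides frequency interpolation.

DFT_6([x, 0, ...]) = [-5, -6.5000+4.3301i, 2.5000+0.8660i, -5, 2.5000-0.8660i, -6.5000-4.3301i]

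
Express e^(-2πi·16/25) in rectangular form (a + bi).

ω_25^16 = e^(-2πi·16/25)
= cos(-2π·16/25) + i·sin(-2π·16/25)
= cos(-32π/25) + i·sin(-32π/25)

ω_25^16 = cos(-32π/25) + i·sin(-32π/25) = -0.6374+0.7705i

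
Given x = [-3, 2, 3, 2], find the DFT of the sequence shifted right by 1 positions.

Time shift by 1: X_shifted[k] = ω_4^(1k) · X[k]
Shifted x = [2, -3, 2, 3]

DFT(x[n-1]) = [4, 6i, 4, -6i]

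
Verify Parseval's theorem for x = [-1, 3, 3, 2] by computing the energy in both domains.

Time domain:
Σ|x[n]|² = |-1|² + |3|² + |3|² + |2|² = 23.0000

Frequency domain:
(1/4)Σ|X[k]|² = (1/4)(|7|² + |-4-1i|² + |-3|² + |-4+1i|²) = (1/4)·92.0000 = 23.0000

Both sides agree, confirming Parseval's theorem.

Σ|x[n]|² = (1/N)Σ|X[k]|² = 23.0000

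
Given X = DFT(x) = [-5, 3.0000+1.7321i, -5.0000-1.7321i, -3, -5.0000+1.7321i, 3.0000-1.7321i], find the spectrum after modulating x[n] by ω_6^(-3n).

Modulation property: DFT(ω_6^(-3n)·x[n]) = X[(k-3) mod 6], so circularly shift X by 3 positions.

X[k-3] = [-3, -5.0000+1.7321i, 3.0000-1.7321i, -5, 3.0000+1.7321i, -5.0000-1.7321i]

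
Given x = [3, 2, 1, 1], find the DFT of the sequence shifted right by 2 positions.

Time shift by 2: X_shifted[k] = ω_4^(2k) · X[k]
Shifted x = [1, 1, 3, 2]

DFT(x[n-2]) = [7, -2+1i, 1, -2-1i]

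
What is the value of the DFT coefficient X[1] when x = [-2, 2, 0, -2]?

X[1] = Σ(n=0 to 3) x[n] · ω_4^(1n) where ω_4 = e^(-2πi/4)
= (-2)·ω_4^0 + (2)·ω_4^1 + (0)·ω_4^2 + (-2)·ω_4^3

X[1] = -2-4i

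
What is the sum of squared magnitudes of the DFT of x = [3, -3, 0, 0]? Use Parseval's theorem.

Parseval: Σ|x[n]|² = (1/N)Σ|X[k]|², so Σ|X[k]|² = N·Σ|x[n]|² = 4·18.0000

Σ|X[k]|² = N·Σ|x[n]|² = 4·18.0000 = 72.0000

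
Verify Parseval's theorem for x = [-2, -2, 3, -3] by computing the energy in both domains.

Time domain:
Σ|x[n]|² = |-2|² + |-2|² + |3|² + |-3|² = 26.0000

Frequency domain:
(1/4)Σ|X[k]|² = (1/4)(|-4|² + |-5-1i|² + |6|² + |-5+1i|²) = (1/4)·104.0000 = 26.0000

Both sides agree, confirming Parseval's theorem.

Σ|x[n]|² = (1/N)Σ|X[k]|² = 26.0000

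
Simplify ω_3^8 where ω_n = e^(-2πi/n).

Since ω_3^3 = 1, powers reduce modulo 3.
8 mod 3 = 2
So ω_3^8 = ω_3^2 = e^(-2πi·2/3)

ω_3^8 = ω_3^2 = -0.5000+0.8660i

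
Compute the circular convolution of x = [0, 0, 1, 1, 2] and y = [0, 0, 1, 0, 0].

(x ⊛ y)[n] = Σ(m=0 to 4) x[m] · y[(n-m) mod 5]

Computing each output sample:
(x ⊛ y)[0] = 1
(x ⊛ y)[1] = 2
(x ⊛ y)[2] = 0
(x ⊛ y)[3] = 0
(x ⊛ y)[4] = 1

x ⊛ y = [1, 2, 0, 0, 1]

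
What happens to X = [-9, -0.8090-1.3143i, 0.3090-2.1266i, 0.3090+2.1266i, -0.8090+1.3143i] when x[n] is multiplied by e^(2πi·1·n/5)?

Modulation property: DFT(ω_5^(-1n)·x[n]) = X[(k-1) mod 5], so circularly shift X by 1 positions.

X[k-1] = [-0.8090+1.3143i, -9, -0.8090-1.3143i, 0.3090-2.1266i, 0.3090+2.1266i]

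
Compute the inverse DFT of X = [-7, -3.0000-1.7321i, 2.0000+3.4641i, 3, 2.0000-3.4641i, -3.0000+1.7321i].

x[n] = (1/6) Σ(k=0 to 5) X[k] · e^(2πikn/6)

Computing each x[n]:
x[0] = -1
x[1] = -3
x[2] = 1
x[3] = 0
x[4] = -2
x[5] = -2

x = [-1, -3, 1, 0, -2, -2]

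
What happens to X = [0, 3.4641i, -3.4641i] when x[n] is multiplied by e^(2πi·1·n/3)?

Modulation property: DFT(ω_3^(-1n)·x[n]) = X[(k-1) mod 3], so circularly shift X by 1 positions.

X[k-1] = [-3.4641i, 0, 3.4641i]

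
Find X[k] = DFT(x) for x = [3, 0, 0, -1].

X[k] = Σ(n=0 to 3) x[n] · ω_4^(nk)
where ω_4 = e^(-2πi/4)

Computing each X[k]:
X[0] = 2
X[1] = 3-1i
X[2] = 4
X[3] = 3+1i

X = [2, 3-1i, 4, 3+1i]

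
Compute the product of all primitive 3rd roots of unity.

The primitive 3rd roots of unity are ω_3^k for k coprime to 3: k ∈ {1, 2}
Their product equals the constant term of the cyclotomic polynomial Φ_3(x) up to sign.
For n ≥ 3, the product of all primitive nth roots of unity is 1. (For n=1 it is 1; for n=2 it is -1.)

1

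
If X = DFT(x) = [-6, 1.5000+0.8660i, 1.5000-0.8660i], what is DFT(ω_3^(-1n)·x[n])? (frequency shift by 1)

Modulation property: DFT(ω_3^(-1n)·x[n]) = X[(k-1) mod 3], so circularly shift X by 1 positions.

X[k-1] = [1.5000-0.8660i, -6, 1.5000+0.8660i]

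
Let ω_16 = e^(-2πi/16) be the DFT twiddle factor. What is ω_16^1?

ω_16^1 = e^(-2πi·1/16)
= cos(-2π·1/16) + i·sin(-2π·1/16)
= cos(-2π/16) + i·sin(-2π/16)

ω_16^1 = cos(-2π/16) + i·sin(-2π/16) = 0.9239-0.3827i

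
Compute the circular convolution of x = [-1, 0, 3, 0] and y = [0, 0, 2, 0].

(x ⊛ y)[n] = Σ(m=0 to 3) x[m] · y[(n-m) mod 4]

Computing each output sample:
(x ⊛ y)[0] = 6
(x ⊛ y)[1] = 0
(x ⊛ y)[2] = -2
(x ⊛ y)[3] = 0

x ⊛ y = [6, 0, -2, 0]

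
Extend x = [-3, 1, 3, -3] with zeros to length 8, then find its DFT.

Original 4-point DFT: [-2, -6-4i, 2, -6+4i]
Zero-padded 8-point DFT provides frequency interpolation.

DFT_8([x, 0, ...]) = [-2, -0.1716-1.5858i, -6-4i, -5.8284+4.4142i, 2, -5.8284-4.4142i, -6+4i, -0.1716+1.5858i]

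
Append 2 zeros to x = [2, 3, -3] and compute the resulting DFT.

Original 3-point DFT: [2, 2.0000-5.1962i, 2.0000+5.1962i]
Zero-padded 5-point DFT provides frequency interpolation.

DFT_5([x, 0, ...]) = [2, 5.3541-1.0898i, -1.3541-4.6165i, -1.3541+4.6165i, 5.3541+1.0898i]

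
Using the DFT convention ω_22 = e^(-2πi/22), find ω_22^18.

ω_22^18 = e^(-2πi·18/22)
= cos(-2π·18/22) + i·sin(-2π·18/22)
= cos(-36π/22) + i·sin(-36π/22)

ω_22^18 = cos(-36π/22) + i·sin(-36π/22) = 0.4154+0.9096i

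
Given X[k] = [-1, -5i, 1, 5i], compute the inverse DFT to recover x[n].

x[n] = (1/4) Σ(k=0 to 3) X[k] · e^(2πikn/4)

Computing each x[n]:
x[0] = 0
x[1] = 2
x[2] = 0
x[3] = -3

x = [0, 2, 0, -3]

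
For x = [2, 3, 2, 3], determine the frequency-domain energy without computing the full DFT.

Parseval: Σ|x[n]|² = (1/N)Σ|X[k]|², so Σ|X[k]|² = N·Σ|x[n]|² = 4·26.0000

Σ|X[k]|² = N·Σ|x[n]|² = 4·26.0000 = 104.0000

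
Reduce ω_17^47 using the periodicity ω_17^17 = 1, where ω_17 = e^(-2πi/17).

Since ω_17^17 = 1, powers reduce modulo 17.
47 mod 17 = 13
So ω_17^47 = ω_17^13 = e^(-2πi·13/17)

ω_17^47 = ω_17^13 = 0.0923+0.9957i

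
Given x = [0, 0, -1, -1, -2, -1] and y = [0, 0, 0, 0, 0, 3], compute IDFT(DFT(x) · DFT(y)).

(x ⊛ y)[n] = Σ(m=0 to 5) x[m] · y[(n-m) mod 6]

Computing each output sample:
(x ⊛ y)[0] = 0
(x ⊛ y)[1] = -3
(x ⊛ y)[2] = -3
(x ⊛ y)[3] = -6
(x ⊛ y)[4] = -3
(x ⊛ y)[5] = 0

x ⊛ y = [0, -3, -3, -6, -3, 0]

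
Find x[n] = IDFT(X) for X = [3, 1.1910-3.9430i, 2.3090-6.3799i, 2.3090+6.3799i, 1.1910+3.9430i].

x[n] = (1/5) Σ(k=0 to 4) X[k] · e^(2πikn/5)

Computing each x[n]:
x[0] = 2
x[1] = 3
x[2] = -1
x[3] = 2
x[4] = -3

x = [2, 3, -1, 2, -3]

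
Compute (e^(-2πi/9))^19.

Since ω_9^9 = 1, powers reduce modulo 9.
19 mod 9 = 1
So ω_9^19 = ω_9^1 = e^(-2πi·1/9)

ω_9^19 = ω_9^1 = 0.7660-0.6428i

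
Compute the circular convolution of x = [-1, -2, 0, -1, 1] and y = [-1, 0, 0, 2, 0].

(x ⊛ y)[n] = Σ(m=0 to 4) x[m] · y[(n-m) mod 5]

Computing each output sample:
(x ⊛ y)[0] = 1
(x ⊛ y)[1] = 0
(x ⊛ y)[2] = 2
(x ⊛ y)[3] = -1
(x ⊛ y)[4] = -5

x ⊛ y = [1, 0, 2, -1, -5]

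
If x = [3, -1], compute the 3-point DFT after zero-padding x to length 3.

Original 2-point DFT: [2, 4]
Zero-padded 3-point DFT provides frequency interpolation.

DFT_3([x, 0, ...]) = [2, 3.5000+0.8660i, 3.5000-0.8660i]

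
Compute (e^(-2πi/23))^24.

Since ω_23^23 = 1, powers reduce modulo 23.
24 mod 23 = 1
So ω_23^24 = ω_23^1 = e^(-2πi·1/23)

ω_23^24 = ω_23^1 = 0.9629-0.2698i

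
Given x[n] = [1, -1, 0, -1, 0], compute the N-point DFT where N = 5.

X[k] = Σ(n=0 to 4) x[n] · ω_5^(nk)
where ω_5 = e^(-2πi/5)

Computing each X[k]:
X[0] = -1
X[1] = 1.5000+0.3633i
X[2] = 1.5000+1.5388i
X[3] = 1.5000-1.5388i
X[4] = 1.5000-0.3633i

X = [-1, 1.5000+0.3633i, 1.5000+1.5388i, 1.5000-1.5388i, 1.5000-0.3633i]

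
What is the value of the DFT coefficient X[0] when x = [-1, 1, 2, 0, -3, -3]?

X[0] = Σ(n=0 to 5) x[n] · ω_6^0 = Σ x[n]
= (-1) + (1) + (2) + (0) + (-3) + (-3)

X[0] = -4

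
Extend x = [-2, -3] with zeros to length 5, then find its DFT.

Original 2-point DFT: [-5, 1]
Zero-padded 5-point DFT provides frequency interpolation.

DFT_5([x, 0, ...]) = [-5, -2.9271+2.8532i, 0.4271+1.7634i, 0.4271-1.7634i, -2.9271-2.8532i]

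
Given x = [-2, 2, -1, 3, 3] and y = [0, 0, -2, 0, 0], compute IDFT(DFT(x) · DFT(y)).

(x ⊛ y)[n] = Σ(m=0 to 4) x[m] · y[(n-m) mod 5]

Computing each output sample:
(x ⊛ y)[0] = -6
(x ⊛ y)[1] = -6
(x ⊛ y)[2] = 4
(x ⊛ y)[3] = -4
(x ⊛ y)[4] = 2

x ⊛ y = [-6, -6, 4, -4, 2]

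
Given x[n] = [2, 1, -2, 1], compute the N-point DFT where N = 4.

X[k] = Σ(n=0 to 3) x[n] · ω_4^(nk)
where ω_4 = e^(-2πi/4)

Computing each X[k]:
X[0] = 2
X[1] = 4
X[2] = -2
X[3] = 4

X = [2, 4, -2, 4]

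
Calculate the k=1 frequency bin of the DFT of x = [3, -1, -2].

X[1] = Σ(n=0 to 2) x[n] · ω_3^(1n) where ω_3 = e^(-2πi/3)
= (3)·ω_3^0 + (-1)·ω_3^1 + (-2)·ω_3^2

X[1] = 4.5000-0.8660i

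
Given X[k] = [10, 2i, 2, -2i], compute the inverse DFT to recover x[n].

x[n] = (1/4) Σ(k=0 to 3) X[k] · e^(2πikn/4)

Computing each x[n]:
x[0] = 3
x[1] = 1
x[2] = 3
x[3] = 3

x = [3, 1, 3, 3]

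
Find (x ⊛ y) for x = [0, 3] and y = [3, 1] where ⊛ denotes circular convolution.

(x ⊛ y)[n] = Σ(m=0 to 1) x[m] · y[(n-m) mod 2]

Computing each output sample:
(x ⊛ y)[0] = 3
(x ⊛ y)[1] = 9

x ⊛ y = [3, 9]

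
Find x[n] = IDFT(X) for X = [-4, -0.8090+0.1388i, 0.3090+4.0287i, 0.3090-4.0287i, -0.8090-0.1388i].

x[n] = (1/5) Σ(k=0 to 4) X[k] · e^(2πikn/5)

Computing each x[n]:
x[0] = -1
x[1] = -2
x[2] = 1
x[3] = -2
x[4] = 0

x = [-1, -2, 1, -2, 0]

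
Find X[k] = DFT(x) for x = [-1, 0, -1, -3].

X[k] = Σ(n=0 to 3) x[n] · ω_4^(nk)
where ω_4 = e^(-2πi/4)

Computing each X[k]:
X[0] = -5
X[1] = -3i
X[2] = 1
X[3] = 3i

X = [-5, -3i, 1, 3i]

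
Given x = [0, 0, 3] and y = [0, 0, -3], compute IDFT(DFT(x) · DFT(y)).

(x ⊛ y)[n] = Σ(m=0 to 2) x[m] · y[(n-m) mod 3]

Computing each output sample:
(x ⊛ y)[0] = 0
(x ⊛ y)[1] = -9
(x ⊛ y)[2] = 0

x ⊛ y = [0, -9, 0]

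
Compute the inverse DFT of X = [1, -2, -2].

x[n] = (1/3) Σ(k=0 to 2) X[k] · e^(2πikn/3)

Computing each x[n]:
x[0] = -1
x[1] = 1
x[2] = 1

x = [-1, 1, 1]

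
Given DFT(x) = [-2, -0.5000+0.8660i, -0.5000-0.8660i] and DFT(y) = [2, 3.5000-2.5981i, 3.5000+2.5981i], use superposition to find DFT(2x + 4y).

By linearity: DFT(2x + 4y) = 2·DFT(x) + 4·DFT(y)
= 2·[-2, -0.5000+0.8660i, -0.5000-0.8660i] + 4·[2, 3.5000-2.5981i, 3.5000+2.5981i]

Computing element-wise:
Z[0] = 2·(-2) + 4·(2) = 4
Z[1] = 2·(-0.5000+0.8660i) + 4·(3.5000-2.5981i) = 13.0000-8.6604i
Z[2] = 2·(-0.5000-0.8660i) + 4·(3.5000+2.5981i) = 13.0000+8.6604i

DFT(2x + 4y) = 2·X + 4·Y = [4, 13.0000-8.6604i, 13.0000+8.6604i]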